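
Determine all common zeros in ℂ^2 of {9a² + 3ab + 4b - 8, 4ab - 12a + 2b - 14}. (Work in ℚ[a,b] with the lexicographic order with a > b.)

Compute a lex Gröbner basis by Buchberger's algorithm.
f_1 = 9a² + 3ab + 4b - 8, LT = a².
f_2 = 4ab - 12a + 2b - 14, LT = ab.

S(f_1,f_2): lcm = a²b. S = 3a² + ⅓ab² - ½ab + 7/2a + 4/9b² - 8/9b.
  leading term a²: subtract (⅓)·f_1 from 3a² + ⅓ab² - ½ab + 7/2a + 4/9b² - 8/9b → ⅓ab² - 3/2ab + 7/2a + 4/9b² - 20/9b + 8/3
  leading term ab²: subtract (1/12b)·f_2 from ⅓ab² - 3/2ab + 7/2a + 4/9b² - 20/9b + 8/3 → -½ab + 7/2a + 5/18b² - 19/18b + 8/3
  leading term ab: subtract (-⅛)·f_2 from -½ab + 7/2a + 5/18b² - 19/18b + 8/3 → 2a + 5/18b² - 29/36b + 11/12
  leading term a: no divisor's leading term divides it; move 2a to the remainder.
  leading term b²: no divisor's leading term divides it; move 5/18b² to the remainder.
  leading term b: no divisor's leading term divides it; move -29/36b to the remainder.
  leading term 1: no divisor's leading term divides it; move 11/12 to the remainder.
  remainder 2a + 5/18b² - 29/36b + 11/12 ≠ 0; add h_3 = 2a + 5/18b² - 29/36b + 11/12 to the basis.

S(f_2,h_3): lcm = ab. S = -3a - 5/36b³ + 29/72b² + 1/24b - 7/2.
  leading term a: subtract (-3/2)·h_3 from -3a - 5/36b³ + 29/72b² + 1/24b - 7/2 → -5/36b³ + 59/72b² - 7/6b - 17/8
  leading term b³: no divisor's leading term divides it; move -5/36b³ to the remainder.
  leading term b²: no divisor's leading term divides it; move 59/72b² to the remainder.
  leading term b: no divisor's leading term divides it; move -7/6b to the remainder.
  leading term 1: no divisor's leading term divides it; move -17/8 to the remainder.
  remainder -5/36b³ + 59/72b² - 7/6b - 17/8 ≠ 0; add h_4 = -5/36b³ + 59/72b² - 7/6b - 17/8 to the basis.

The other S-polynomials (S(f_1,h_3), S(f_1,h_4), S(f_2,h_4), S(h_3,h_4)) all reduce to 0 modulo the current basis, so we have a Gröbner basis.
Inter-reduce: drop elements whose leading term is divisible by another's, tail-reduce, and make monic.
Reduced Gröbner basis: {a + 5/36b² - 29/72b + 11/24, b³ - 59/10b² + 42/5b + 153/10}.

A lex Gröbner basis eliminates variables successively. Here b³ - 59/10b² + 42/5b + 153/10 depends only on b, with roots {-1, 69/20 - 3*sqrt(151)*I/20, 69/20 + 3*sqrt(151)*I/20}; lifting each root through the earlier basis elements recovers the full solutions.
  b = -1: the earlier basis element becomes a + 1 = 0, giving a = -1 — point (-1, -1).
  b = 69/20 - 3*sqrt(151)*I/20: the earlier basis element becomes a + 1/4 - sqrt(151)*I/12 = 0, giving a = -1/4 + sqrt(151)*I/12 — point (-1/4 + sqrt(151)*I/12, 69/20 - 3*sqrt(151)*I/20).
  b = 69/20 + 3*sqrt(151)*I/20: the earlier basis element becomes a + 1/4 + sqrt(151)*I/12 = 0, giving a = -1/4 - sqrt(151)*I/12 — point (-1/4 - sqrt(151)*I/12, 69/20 + 3*sqrt(151)*I/20).
Check: every point annihilates each of the original generators.

{(-1, -1), (-1/4 + sqrt(151)*I/12, 69/20 - 3*sqrt(151)*I/20), (-1/4 - sqrt(151)*I/12, 69/20 + 3*sqrt(151)*I/20)}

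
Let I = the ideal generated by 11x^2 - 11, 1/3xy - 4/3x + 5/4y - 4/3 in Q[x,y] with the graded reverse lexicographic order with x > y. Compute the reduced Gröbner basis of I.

f_1 = 11x^2 - 11, LT = x^2.
f_2 = 1/3xy - 4/3x + 5/4y - 4/3, LT = xy.

S(f_1,f_2): lcm = x^2y. S = 4x^2 - 15/4xy + 4x - y.
  reduce S modulo (f_1, f_2):
  remainder -11x + 209/16y - 11 ≠ 0; add g_3 = -11x + 209/16y - 11 to the basis.

S(f_2,g_3): lcm = xy. S = 19/16y^2 - 4x + 11/4y - 4.
  reduce S modulo (f_1, f_2, g_3):
  remainder 19/16y^2 - 2y ≠ 0; add g_4 = 19/16y^2 - 2y to the basis.

The other S-polynomials (S(f_1,g_3), S(f_1,g_4), S(f_2,g_4), S(g_3,g_4)) all reduce to 0 modulo the current basis, so we have a Gröbner basis.
Inter-reduce: drop elements whose leading term is divisible by another's, tail-reduce, and make monic.

G = {y^2 - 32/19y, x - 19/16y + 1}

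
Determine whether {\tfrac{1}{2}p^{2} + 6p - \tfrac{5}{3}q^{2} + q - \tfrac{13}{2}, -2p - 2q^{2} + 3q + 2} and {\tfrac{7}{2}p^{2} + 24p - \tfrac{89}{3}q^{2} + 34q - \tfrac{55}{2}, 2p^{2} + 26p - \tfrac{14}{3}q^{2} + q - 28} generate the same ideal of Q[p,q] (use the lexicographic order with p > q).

Yes, the ideals are equal.

Since reduced Gröbner bases are canonical representatives of ideals under a given ordering, it suffices to compute and compare them.
Buchberger on the first generating set:
f_1 = \tfrac{1}{2}p^{2} + 6p - \tfrac{5}{3}q^{2} + q - \tfrac{13}{2}, LT = p^{2}.
f_2 = -2p - 2q^{2} + 3q + 2, LT = p.

S(f_1,f_2): lcm = p^{2}. S = -pq^{2} + \tfrac{3}{2}pq + 13p - \tfrac{10}{3}q^{2} + 2q - 13.
  reduce S modulo (f_1, f_2):
  remainder q^{4} - 3q^{3} - \tfrac{181}{12}q^{2} + 23q ≠ 0; add g_3 = q^{4} - 3q^{3} - \tfrac{181}{12}q^{2} + 23q to the basis.

The other S-polynomials (S(f_1,g_3), S(f_2,g_3)) all reduce to 0 modulo the current basis, so we have a Gröbner basis.
Inter-reduce: drop elements whose leading term is divisible by another's, tail-reduce, and make monic.
Reduced Gröbner basis: {p + q^{2} - \tfrac{3}{2}q - 1, q^{4} - 3q^{3} - \tfrac{181}{12}q^{2} + 23q}.

Buchberger on the second generating set:
h_1 = \tfrac{7}{2}p^{2} + 24p - \tfrac{89}{3}q^{2} + 34q - \tfrac{55}{2}, LT = p^{2}.
h_2 = 2p^{2} + 26p - \tfrac{14}{3}q^{2} + q - 28, LT = p^{2}.

S(h_1,h_2): lcm = p^{2}. S = -\tfrac{43}{7}p - \tfrac{43}{7}q^{2} + \tfrac{129}{14}q + \tfrac{43}{7}.
  reduce S modulo (h_1, h_2):
  remainder -\tfrac{43}{7}p - \tfrac{43}{7}q^{2} + \tfrac{129}{14}q + \tfrac{43}{7} ≠ 0; add k_3 = -\tfrac{43}{7}p - \tfrac{43}{7}q^{2} + \tfrac{129}{14}q + \tfrac{43}{7} to the basis.

S(h_1,k_3): lcm = p^{2}. S = -pq^{2} + \tfrac{3}{2}pq + \tfrac{55}{7}p - \tfrac{178}{21}q^{2} + \tfrac{68}{7}q - \tfrac{55}{7}.
  reduce S modulo (h_1, h_2, k_3):
  remainder q^{4} - 3q^{3} - \tfrac{181}{12}q^{2} + 23q ≠ 0; add k_4 = q^{4} - 3q^{3} - \tfrac{181}{12}q^{2} + 23q to the basis.

The other S-polynomials (S(h_2,k_3), S(h_1,k_4), S(h_2,k_4), S(k_3,k_4)) all reduce to 0 modulo the current basis, so we have a Gröbner basis.
Inter-reduce: drop elements whose leading term is divisible by another's, tail-reduce, and make monic.
Reduced Gröbner basis: {p + q^{2} - \tfrac{3}{2}q - 1, q^{4} - 3q^{3} - \tfrac{181}{12}q^{2} + 23q}.

These coincide, so the ideals are equal.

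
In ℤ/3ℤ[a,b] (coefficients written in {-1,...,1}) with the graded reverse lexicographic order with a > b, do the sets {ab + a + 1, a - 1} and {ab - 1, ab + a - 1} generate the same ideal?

For a fixed monomial order, each ideal has a unique reduced Gröbner basis; comparing bases decides equality.
Buchberger on the first generating set:
f_1 = ab + a + 1, LT = ab.
f_2 = a - 1, LT = a.

S(f_1,f_2): lcm = ab. S = a + b + 1.
  reduce S modulo (f_1, f_2):
  remainder b - 1 ≠ 0; add g_3 = b - 1 to the basis.

The other S-polynomials (S(f_1,g_3), S(f_2,g_3)) all reduce to 0 modulo the current basis, so we have a Gröbner basis.
Inter-reduce: drop elements whose leading term is divisible by another's, tail-reduce, and make monic.
Reduced Gröbner basis: {a - 1, b - 1}.

Buchberger on the second generating set:
h_1 = ab - 1, LT = ab.
h_2 = ab + a - 1, LT = ab.

S(h_1,h_2): lcm = ab. S = -a.
  reduce S modulo (h_1, h_2):
  remainder -a ≠ 0; add k_3 = -a to the basis.

S(h_1,k_3): lcm = ab. S = -1.
  reduce S modulo (h_1, h_2, k_3):
  remainder -1 ≠ 0; add k_4 = -1 to the basis.

The other S-polynomials (S(h_2,k_3), S(h_1,k_4), S(h_2,k_4), S(k_3,k_4)) all reduce to 0 modulo the current basis, so we have a Gröbner basis.
Inter-reduce: drop elements whose leading term is divisible by another's, tail-reduce, and make monic.
Reduced Gröbner basis: {1}.

Since the reduced bases disagree, the two ideals are not the same.

No, the ideals differ.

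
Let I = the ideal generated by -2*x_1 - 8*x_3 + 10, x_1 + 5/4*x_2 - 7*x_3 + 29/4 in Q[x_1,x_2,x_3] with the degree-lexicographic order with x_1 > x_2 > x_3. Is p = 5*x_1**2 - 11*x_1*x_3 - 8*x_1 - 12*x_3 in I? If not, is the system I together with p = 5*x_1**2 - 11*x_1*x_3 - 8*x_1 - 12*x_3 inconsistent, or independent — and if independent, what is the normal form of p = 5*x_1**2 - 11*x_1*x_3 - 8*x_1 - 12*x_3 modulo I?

5*x_1**2 - 11*x_1*x_3 - 8*x_1 - 12*x_3 is independent of I; its normal form modulo I is 124*x_3**2 - 235*x_3 + 85.

First compute the reduced Gröbner basis of I by Buchberger's algorithm.
f_1 = -2*x_1 - 8*x_3 + 10, LT = x_1.
f_2 = x_1 + 5/4*x_2 - 7*x_3 + 29/4, LT = x_1.

S(f_1,f_2): lcm = x_1. S = -5/4*x_2 + 11*x_3 - 49/4.
  leading term x_2: no divisor's leading term divides it; move -5/4*x_2 to the remainder.
  leading term x_3: no divisor's leading term divides it; move 11*x_3 to the remainder.
  leading term 1: no divisor's leading term divides it; move -49/4 to the remainder.
  remainder -5/4*x_2 + 11*x_3 - 49/4 ≠ 0; add h_3 = -5/4*x_2 + 11*x_3 - 49/4 to the basis.

S(f_1,h_3): leading monomials are coprime, so the S-polynomial reduces to 0 (Buchberger's first criterion).
S(f_2,h_3): leading monomials are coprime, so the S-polynomial reduces to 0 (Buchberger's first criterion).
Every S-polynomial of the final basis reduces to 0, so we have a Gröbner basis.
Inter-reduce: drop elements whose leading term is divisible by another's, tail-reduce, and make monic.
Reduced Gröbner basis: {x_1 + 4*x_3 - 5, x_2 - 44/5*x_3 + 49/5}.
Label its elements g_1 = x_1 + 4*x_3 - 5, g_2 = x_2 - 44/5*x_3 + 49/5.

Reduce p = 5*x_1**2 - 11*x_1*x_3 - 8*x_1 - 12*x_3 modulo G:
  leading term x_1**2: subtract (5*x_1)·g_1 from 5*x_1**2 - 11*x_1*x_3 - 8*x_1 - 12*x_3 → -31*x_1*x_3 + 17*x_1 - 12*x_3
  leading term x_1*x_3: subtract (-31*x_3)·g_1 from -31*x_1*x_3 + 17*x_1 - 12*x_3 → 124*x_3**2 + 17*x_1 - 167*x_3
  leading term x_3**2: no divisor's leading term divides it; move 124*x_3**2 to the remainder.
  leading term x_1: subtract (17)·g_1 from 17*x_1 - 167*x_3 → -235*x_3 + 85
  leading term x_3: no divisor's leading term divides it; move -235*x_3 to the remainder.
  leading term 1: no divisor's leading term divides it; move 85 to the remainder.
  normal form = 124*x_3**2 - 235*x_3 + 85.
The normal form is nonzero, so p ∉ I. Since p minus its normal form lies in I, I + (p) = I + (r) where r = 124*x_3**2 - 235*x_3 + 85; decide whether this ideal is the whole ring.
Run Buchberger on G together with r (pairs among the g_i already reduce to 0 since G is a Gröbner basis):
g_1 = x_1 + 4*x_3 - 5, LT = x_1.
g_2 = x_2 - 44/5*x_3 + 49/5, LT = x_2.
r = 124*x_3**2 - 235*x_3 + 85, LT = x_3**2.

S(g_1,g_2): leading monomials are coprime, so the S-polynomial reduces to 0 (Buchberger's first criterion).
S(g_1,r): leading monomials are coprime, so the S-polynomial reduces to 0 (Buchberger's first criterion).
S(g_2,r): leading monomials are coprime, so the S-polynomial reduces to 0 (Buchberger's first criterion).
Every S-polynomial of the final basis reduces to 0, so we have a Gröbner basis.
Inter-reduce: drop elements whose leading term is divisible by another's, tail-reduce, and make monic.
Reduced Gröbner basis: {x_3**2 - 235/124*x_3 + 85/124, x_1 + 4*x_3 - 5, x_2 - 44/5*x_3 + 49/5}.
The reduced Gröbner basis of I + (p) is {x_3**2 - 235/124*x_3 + 85/124, x_1 + 4*x_3 - 5, x_2 - 44/5*x_3 + 49/5} ≠ {1}, a proper ideal, so the enlarged system stays consistent: p is independent of I, with normal form 124*x_3**2 - 235*x_3 + 85.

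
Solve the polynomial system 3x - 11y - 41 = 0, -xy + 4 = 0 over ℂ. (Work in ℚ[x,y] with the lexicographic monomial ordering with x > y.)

{(-1, -4), (44/3, 3/11)}

Compute a lex Gröbner basis by Buchberger's algorithm.
f_1 = 3x - 11y - 41, LT = x.
f_2 = -xy + 4, LT = xy.

S(f_1,f_2): lcm = xy. S = -11/3y² - 41/3y + 4.
  leading term y²: no divisor's leading term divides it; move -11/3y² to the remainder.
  leading term y: no divisor's leading term divides it; move -41/3y to the remainder.
  leading term 1: no divisor's leading term divides it; move 4 to the remainder.
  remainder -11/3y² - 41/3y + 4 ≠ 0; add h_3 = -11/3y² - 41/3y + 4 to the basis.

The other S-polynomials (S(f_1,h_3), S(f_2,h_3)) all reduce to 0 modulo the current basis, so we have a Gröbner basis.
Inter-reduce: drop elements whose leading term is divisible by another's, tail-reduce, and make monic.
Reduced Gröbner basis: {x - 11/3y - 41/3, y² + 41/11y - 12/11}.

Elimination: the polynomial y² + 41/11y - 12/11 lies in the elimination ideal for y, so y ∈ {-4, 3/11}. For each such y, the remaining basis elements (now univariate) give the rest of the solution.
  y = -4: the earlier basis element becomes x + 1 = 0, giving x = -1 — point (-1, -4).
  y = 3/11: the earlier basis element becomes x - 44/3 = 0, giving x = 44/3 — point (44/3, 3/11).
Check: every point annihilates each of the original generators.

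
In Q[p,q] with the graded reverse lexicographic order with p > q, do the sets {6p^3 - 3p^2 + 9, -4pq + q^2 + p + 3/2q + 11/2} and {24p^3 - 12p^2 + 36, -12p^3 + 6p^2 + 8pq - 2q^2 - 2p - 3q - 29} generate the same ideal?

For a fixed monomial order, each ideal has a unique reduced Gröbner basis; comparing bases decides equality.
Buchberger on the first generating set:
f_1 = 6p^3 - 3p^2 + 9, LT = p^3.
f_2 = -4pq + q^2 + p + 3/2q + 11/2, LT = pq.

S(f_1,f_2): lcm = p^3q. S = 1/4p^2q^2 + 1/4p^3 - 1/8p^2q + 11/8p^2 + 3/2q.
  leading term p^2q^2: subtract (-1/16pq)·f_2 from 1/4p^2q^2 + 1/4p^3 - 1/8p^2q + 11/8p^2 + 3/2q → 1/16pq^3 + 1/4p^3 - 1/16p^2q + 3/32pq^2 + 11/8p^2 + 11/32pq + 3/2q
  leading term pq^3: subtract (-1/64q^2)·f_2 from 1/16pq^3 + 1/4p^3 - 1/16p^2q + 3/32pq^2 + 11/8p^2 + 11/32pq + 3/2q → 1/64q^4 + 1/4p^3 - 1/16p^2q + 7/64pq^2 + 3/128q^3 + 11/8p^2 + 11/32pq + 11/128q^2 + 3/2q
  leading term q^4: no divisor's leading term divides it; move 1/64q^4 to the remainder.
  leading term p^3: subtract (1/24)·f_1 from 1/4p^3 - 1/16p^2q + 7/64pq^2 + 3/128q^3 + 11/8p^2 + 11/32pq + 11/128q^2 + 3/2q → -1/16p^2q + 7/64pq^2 + 3/128q^3 + 3/2p^2 + 11/32pq + 11/128q^2 + 3/2q - 3/8
  leading term p^2q: subtract (1/64p)·f_2 from -1/16p^2q + 7/64pq^2 + 3/128q^3 + 3/2p^2 + 11/32pq + 11/128q^2 + 3/2q - 3/8 → 3/32pq^2 + 3/128q^3 + 95/64p^2 + 41/128pq + 11/128q^2 - 11/128p + 3/2q - 3/8
  leading term pq^2: subtract (-3/128q)·f_2 from 3/32pq^2 + 3/128q^3 + 95/64p^2 + 41/128pq + 11/128q^2 - 11/128p + 3/2q - 3/8 → 3/64q^3 + 95/64p^2 + 11/32pq + 31/256q^2 - 11/128p + 417/256q - 3/8
  leading term q^3: no divisor's leading term divides it; move 3/64q^3 to the remainder.
  leading term p^2: no divisor's leading term divides it; move 95/64p^2 to the remainder.
  leading term pq: subtract (-11/128)·f_2 from 11/32pq + 31/256q^2 - 11/128p + 417/256q - 3/8 → 53/256q^2 + 225/128q + 25/256
  leading term q^2: no divisor's leading term divides it; move 53/256q^2 to the remainder.
  leading term q: no divisor's leading term divides it; move 225/128q to the remainder.
  leading term 1: no divisor's leading term divides it; move 25/256 to the remainder.
  remainder 1/64q^4 + 3/64q^3 + 95/64p^2 + 53/256q^2 + 225/128q + 25/256 ≠ 0; add g_3 = 1/64q^4 + 3/64q^3 + 95/64p^2 + 53/256q^2 + 225/128q + 25/256 to the basis.

The other S-polynomials (S(f_1,g_3), S(f_2,g_3)) all reduce to 0 modulo the current basis, so we have a Gröbner basis.
Inter-reduce: drop elements whose leading term is divisible by another's, tail-reduce, and make monic.
Reduced Gröbner basis: {q^4 + 3q^3 + 95p^2 + 53/4q^2 + 225/2q + 25/4, p^3 - 1/2p^2 + 3/2, pq - 1/4q^2 - 1/4p - 3/8q - 11/8}.

Buchberger on the second generating set:
h_1 = 24p^3 - 12p^2 + 36, LT = p^3.
h_2 = -12p^3 + 6p^2 + 8pq - 2q^2 - 2p - 3q - 29, LT = p^3.

S(h_1,h_2): lcm = p^3. S = 2/3pq - 1/6q^2 - 1/6p - 1/4q - 11/12.
  leading term pq: no divisor's leading term divides it; move 2/3pq to the remainder.
  leading term q^2: no divisor's leading term divides it; move -1/6q^2 to the remainder.
  leading term p: no divisor's leading term divides it; move -1/6p to the remainder.
  leading term q: no divisor's leading term divides it; move -1/4q to the remainder.
  leading term 1: no divisor's leading term divides it; move -11/12 to the remainder.
  remainder 2/3pq - 1/6q^2 - 1/6p - 1/4q - 11/12 ≠ 0; add k_3 = 2/3pq - 1/6q^2 - 1/6p - 1/4q - 11/12 to the basis.

S(h_1,k_3): lcm = p^3q. S = 1/4p^2q^2 + 1/4p^3 - 1/8p^2q + 11/8p^2 + 3/2q.
  leading term p^2q^2: subtract (3/8pq)·k_3 from 1/4p^2q^2 + 1/4p^3 - 1/8p^2q + 11/8p^2 + 3/2q → 1/16pq^3 + 1/4p^3 - 1/16p^2q + 3/32pq^2 + 11/8p^2 + 11/32pq + 3/2q
  leading term pq^3: subtract (3/32q^2)·k_3 from 1/16pq^3 + 1/4p^3 - 1/16p^2q + 3/32pq^2 + 11/8p^2 + 11/32pq + 3/2q → 1/64q^4 + 1/4p^3 - 1/16p^2q + 7/64pq^2 + 3/128q^3 + 11/8p^2 + 11/32pq + 11/128q^2 + 3/2q
  leading term q^4: no divisor's leading term divides it; move 1/64q^4 to the remainder.
  leading term p^3: subtract (1/96)·h_1 from 1/4p^3 - 1/16p^2q + 7/64pq^2 + 3/128q^3 + 11/8p^2 + 11/32pq + 11/128q^2 + 3/2q → -1/16p^2q + 7/64pq^2 + 3/128q^3 + 3/2p^2 + 11/32pq + 11/128q^2 + 3/2q - 3/8
  leading term p^2q: subtract (-3/32p)·k_3 from -1/16p^2q + 7/64pq^2 + 3/128q^3 + 3/2p^2 + 11/32pq + 11/128q^2 + 3/2q - 3/8 → 3/32pq^2 + 3/128q^3 + 95/64p^2 + 41/128pq + 11/128q^2 - 11/128p + 3/2q - 3/8
  leading term pq^2: subtract (9/64q)·k_3 from 3/32pq^2 + 3/128q^3 + 95/64p^2 + 41/128pq + 11/128q^2 - 11/128p + 3/2q - 3/8 → 3/64q^3 + 95/64p^2 + 11/32pq + 31/256q^2 - 11/128p + 417/256q - 3/8
  leading term q^3: no divisor's leading term divides it; move 3/64q^3 to the remainder.
  leading term p^2: no divisor's leading term divides it; move 95/64p^2 to the remainder.
  leading term pq: subtract (33/64)·k_3 from 11/32pq + 31/256q^2 - 11/128p + 417/256q - 3/8 → 53/256q^2 + 225/128q + 25/256
  leading term q^2: no divisor's leading term divides it; move 53/256q^2 to the remainder.
  leading term q: no divisor's leading term divides it; move 225/128q to the remainder.
  leading term 1: no divisor's leading term divides it; move 25/256 to the remainder.
  remainder 1/64q^4 + 3/64q^3 + 95/64p^2 + 53/256q^2 + 225/128q + 25/256 ≠ 0; add k_4 = 1/64q^4 + 3/64q^3 + 95/64p^2 + 53/256q^2 + 225/128q + 25/256 to the basis.

The other S-polynomials (S(h_2,k_3), S(h_1,k_4), S(h_2,k_4), S(k_3,k_4)) all reduce to 0 modulo the current basis, so we have a Gröbner basis.
Inter-reduce: drop elements whose leading term is divisible by another's, tail-reduce, and make monic.
Reduced Gröbner basis: {q^4 + 3q^3 + 95p^2 + 53/4q^2 + 225/2q + 25/4, p^3 - 1/2p^2 + 3/2, pq - 1/4q^2 - 1/4p - 3/8q - 11/8}.

These coincide, so the ideals are equal.

Yes, the ideals are equal.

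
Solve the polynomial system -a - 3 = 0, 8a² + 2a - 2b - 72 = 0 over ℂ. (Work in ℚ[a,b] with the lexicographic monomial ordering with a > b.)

Compute a lex Gröbner basis by Buchberger's algorithm.
f_1 = -a - 3, LT = a.
f_2 = 8a² + 2a - 2b - 72, LT = a².

S(f_1,f_2): lcm = a². S = 11/4a + ¼b + 9.
  leading term a: subtract (-11/4)·f_1 from 11/4a + ¼b + 9 → ¼b + ¾
  leading term b: no divisor's leading term divides it; move ¼b to the remainder.
  leading term 1: no divisor's leading term divides it; move ¾ to the remainder.
  remainder ¼b + ¾ ≠ 0; add h_3 = ¼b + ¾ to the basis.

S(f_1,h_3): leading monomials are coprime, so the S-polynomial reduces to 0 (Buchberger's first criterion).
S(f_2,h_3): leading monomials are coprime, so the S-polynomial reduces to 0 (Buchberger's first criterion).
Every S-polynomial of the final basis reduces to 0, so we have a Gröbner basis.
Inter-reduce: drop elements whose leading term is divisible by another's, tail-reduce, and make monic.
Reduced Gröbner basis: {a + 3, b + 3}.

From the last basis element, b + 3 = 0, so b takes values in {-3}. Each choice, substituted upward through the basis, yields the corresponding point(s) of the solution set.
  b = -3: the earlier basis element becomes a + 3 = 0, giving a = -3 — point (-3, -3).
Check: every point annihilates each of the original generators.

{(-3, -3)}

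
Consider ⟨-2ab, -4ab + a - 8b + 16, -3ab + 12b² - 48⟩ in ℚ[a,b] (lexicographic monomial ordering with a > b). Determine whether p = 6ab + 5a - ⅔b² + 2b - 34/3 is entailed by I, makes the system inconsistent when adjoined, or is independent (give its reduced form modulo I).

Adjoining 6ab + 5a - ⅔b² + 2b - 34/3 makes the ideal the whole ring: the system is inconsistent.

First compute the reduced Gröbner basis of I by Buchberger's algorithm.
f_1 = -2ab, LT = ab.
f_2 = -4ab + a - 8b + 16, LT = ab.
f_3 = -3ab + 12b² - 48, LT = ab.

S(f_1,f_2): lcm = ab. S = ¼a - 2b + 4.
  leading term a: no divisor's leading term divides it; move ¼a to the remainder.
  leading term b: no divisor's leading term divides it; move -2b to the remainder.
  leading term 1: no divisor's leading term divides it; move 4 to the remainder.
  remainder ¼a - 2b + 4 ≠ 0; add h_4 = ¼a - 2b + 4 to the basis.

S(f_1,f_3): lcm = ab. S = 4b² - 16.
  leading term b²: no divisor's leading term divides it; move 4b² to the remainder.
  leading term 1: no divisor's leading term divides it; move -16 to the remainder.
  remainder 4b² - 16 ≠ 0; add h_5 = 4b² - 16 to the basis.

S(f_1,h_4): lcm = ab. S = 8b² - 16b.
  leading term b²: subtract (2)·h_5 from 8b² - 16b → -16b + 32
  leading term b: no divisor's leading term divides it; move -16b to the remainder.
  leading term 1: no divisor's leading term divides it; move 32 to the remainder.
  remainder -16b + 32 ≠ 0; add h_6 = -16b + 32 to the basis.

The other S-polynomials (S(f_2,f_3), S(f_2,h_4), S(f_3,h_4), S(f_1,h_5), S(f_2,h_5), S(f_3,h_5), S(h_4,h_5), S(f_1,h_6), S(f_2,h_6), S(f_3,h_6), S(h_4,h_6), S(h_5,h_6)) all reduce to 0 modulo the current basis, so we have a Gröbner basis.
Inter-reduce: drop elements whose leading term is divisible by another's, tail-reduce, and make monic.
Reduced Gröbner basis: {a, b - 2}.
Label its elements g_1 = a, g_2 = b - 2.

Reduce p = 6ab + 5a - ⅔b² + 2b - 34/3 modulo G:
  leading term ab: subtract (6b)·g_1 from 6ab + 5a - ⅔b² + 2b - 34/3 → 5a - ⅔b² + 2b - 34/3
  leading term a: subtract (5)·g_1 from 5a - ⅔b² + 2b - 34/3 → -⅔b² + 2b - 34/3
  leading term b²: subtract (-⅔b)·g_2 from -⅔b² + 2b - 34/3 → ⅔b - 34/3
  leading term b: subtract (⅔)·g_2 from ⅔b - 34/3 → -10
  leading term 1: no divisor's leading term divides it; move -10 to the remainder.
  normal form = -10.
The normal form is nonzero, so p ∉ I. Since p minus its normal form lies in I, I + (p) = I + (r) where r = -10; decide whether this ideal is the whole ring.
Here r = -10 is a nonzero constant, hence a unit: 1 ∈ I + (p), the Gröbner basis of I + (p) is {1}, and the enlarged system has no common solution — adjoining p is inconsistent.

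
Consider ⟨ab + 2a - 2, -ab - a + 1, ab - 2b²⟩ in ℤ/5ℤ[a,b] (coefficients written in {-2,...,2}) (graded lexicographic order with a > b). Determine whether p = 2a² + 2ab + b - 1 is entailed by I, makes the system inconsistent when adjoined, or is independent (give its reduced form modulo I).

Adjoining 2a² + 2ab + b - 1 makes the ideal the whole ring: the system is inconsistent.

First compute the reduced Gröbner basis of I by Buchberger's algorithm.
f_1 = ab + 2a - 2, LT = ab.
f_2 = -ab - a + 1, LT = ab.
f_3 = ab - 2b², LT = ab.

S(f_1,f_2): lcm = ab. S = a - 1.
  leading term a: no divisor's leading term divides it; move a to the remainder.
  leading term 1: no divisor's leading term divides it; move -1 to the remainder.
  remainder a - 1 ≠ 0; add h_4 = a - 1 to the basis.

S(f_1,f_3): lcm = ab. S = 2b² + 2a - 2.
  leading term b²: no divisor's leading term divides it; move 2b² to the remainder.
  leading term a: subtract (2)·h_4 from 2a - 2 → 0
  remainder 2b² ≠ 0; add h_5 = 2b² to the basis.

S(f_1,h_4): lcm = ab. S = 2a + b - 2.
  leading term a: subtract (2)·h_4 from 2a + b - 2 → b
  leading term b: no divisor's leading term divides it; move b to the remainder.
  remainder b ≠ 0; add h_6 = b to the basis.

The other S-polynomials (S(f_2,f_3), S(f_2,h_4), S(f_3,h_4), S(f_1,h_5), S(f_2,h_5), S(f_3,h_5), S(h_4,h_5), S(f_1,h_6), S(f_2,h_6), S(f_3,h_6), S(h_4,h_6), S(h_5,h_6)) all reduce to 0 modulo the current basis, so we have a Gröbner basis.
Inter-reduce: drop elements whose leading term is divisible by another's, tail-reduce, and make monic.
Reduced Gröbner basis: {a - 1, b}.
Label its elements g_1 = a - 1, g_2 = b.

Reduce p = 2a² + 2ab + b - 1 modulo G:
  leading term a²: subtract (2a)·g_1 from 2a² + 2ab + b - 1 → 2ab + 2a + b - 1
  leading term ab: subtract (2b)·g_1 from 2ab + 2a + b - 1 → 2a - 2b - 1
  leading term a: subtract (2)·g_1 from 2a - 2b - 1 → -2b + 1
  leading term b: subtract (-2)·g_2 from -2b + 1 → 1
  leading term 1: no divisor's leading term divides it; move 1 to the remainder.
  normal form = 1.
The normal form is nonzero, so p ∉ I. Since p minus its normal form lies in I, I + (p) = I + (r) where r = 1; decide whether this ideal is the whole ring.
Here r = 1 is a nonzero constant, hence a unit: 1 ∈ I + (p), the Gröbner basis of I + (p) is {1}, and the enlarged system has no common solution — adjoining p is inconsistent.

Ideal membership is decidable via reduction modulo a Gröbner basis.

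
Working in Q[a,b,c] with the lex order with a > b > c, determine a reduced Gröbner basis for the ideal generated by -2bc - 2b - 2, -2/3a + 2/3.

The reduced Gröbner basis is the canonical form of the ideal for this ordering.

f_1 = -2bc - 2b - 2, LT = bc.
f_2 = -2/3a + 2/3, LT = a.

The S-polynomials (S(f_1,f_2)) all reduce to 0 modulo the current basis, so we have a Gröbner basis.

G = {a - 1, bc + b + 1}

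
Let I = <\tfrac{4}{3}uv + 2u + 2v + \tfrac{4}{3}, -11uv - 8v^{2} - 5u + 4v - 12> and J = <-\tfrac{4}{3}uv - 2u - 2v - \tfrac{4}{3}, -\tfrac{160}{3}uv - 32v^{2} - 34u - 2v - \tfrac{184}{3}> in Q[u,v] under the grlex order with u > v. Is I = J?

No, the ideals differ.

Two ideals are equal iff their reduced Gröbner bases coincide (the reduced basis is unique for a fixed ordering).
Buchberger on the first generating set:
f_1 = \tfrac{4}{3}uv + 2u + 2v + \tfrac{4}{3}, LT = uv.
f_2 = -11uv - 8v^{2} - 5u + 4v - 12, LT = uv.

S(f_1,f_2): lcm = uv. S = -\tfrac{8}{11}v^{2} + \tfrac{23}{22}u + \tfrac{41}{22}v - \tfrac{1}{11}.
  reduce S modulo (f_1, f_2):
  remainder -\tfrac{8}{11}v^{2} + \tfrac{23}{22}u + \tfrac{41}{22}v - \tfrac{1}{11} ≠ 0; add g_3 = -\tfrac{8}{11}v^{2} + \tfrac{23}{22}u + \tfrac{41}{22}v - \tfrac{1}{11} to the basis.

S(f_1,g_3): lcm = uv^{2}. S = \tfrac{23}{16}u^{2} + \tfrac{65}{16}uv + \tfrac{3}{2}v^{2} - \tfrac{1}{8}u + v.
  reduce S modulo (f_1, f_2, g_3):
  remainder \tfrac{23}{16}u^{2} - \tfrac{65}{16}u - \tfrac{5}{4}v - \tfrac{17}{4} ≠ 0; add g_4 = \tfrac{23}{16}u^{2} - \tfrac{65}{16}u - \tfrac{5}{4}v - \tfrac{17}{4} to the basis.

The other S-polynomials (S(f_2,g_3), S(f_1,g_4), S(f_2,g_4), S(g_3,g_4)) all reduce to 0 modulo the current basis, so we have a Gröbner basis.
Inter-reduce: drop elements whose leading term is divisible by another's, tail-reduce, and make monic.
Reduced Gröbner basis: {u^{2} - \tfrac{65}{23}u - \tfrac{20}{23}v - \tfrac{68}{23}, uv + \tfrac{3}{2}u + \tfrac{3}{2}v + 1, v^{2} - \tfrac{23}{16}u - \tfrac{41}{16}v + \tfrac{1}{8}}.

Buchberger on the second generating set:
h_1 = -\tfrac{4}{3}uv - 2u - 2v - \tfrac{4}{3}, LT = uv.
h_2 = -\tfrac{160}{3}uv - 32v^{2} - 34u - 2v - \tfrac{184}{3}, LT = uv.

S(h_1,h_2): lcm = uv. S = -\tfrac{3}{5}v^{2} + \tfrac{69}{80}u + \tfrac{117}{80}v - \tfrac{3}{20}.
  reduce S modulo (h_1, h_2):
  remainder -\tfrac{3}{5}v^{2} + \tfrac{69}{80}u + \tfrac{117}{80}v - \tfrac{3}{20} ≠ 0; add k_3 = -\tfrac{3}{5}v^{2} + \tfrac{69}{80}u + \tfrac{117}{80}v - \tfrac{3}{20} to the basis.

S(h_1,k_3): lcm = uv^{2}. S = \tfrac{23}{16}u^{2} + \tfrac{63}{16}uv + \tfrac{3}{2}v^{2} - \tfrac{1}{4}u + v.
  reduce S modulo (h_1, h_2, k_3):
  remainder \tfrac{23}{16}u^{2} - 4u - \tfrac{5}{4}v - \tfrac{69}{16} ≠ 0; add k_4 = \tfrac{23}{16}u^{2} - 4u - \tfrac{5}{4}v - \tfrac{69}{16} to the basis.

The other S-polynomials (S(h_2,k_3), S(h_1,k_4), S(h_2,k_4), S(k_3,k_4)) all reduce to 0 modulo the current basis, so we have a Gröbner basis.
Inter-reduce: drop elements whose leading term is divisible by another's, tail-reduce, and make monic.
Reduced Gröbner basis: {u^{2} - \tfrac{64}{23}u - \tfrac{20}{23}v - 3, uv + \tfrac{3}{2}u + \tfrac{3}{2}v + 1, v^{2} - \tfrac{23}{16}u - \tfrac{39}{16}v + \tfrac{1}{4}}.

The bases are distinct; the ideals are different.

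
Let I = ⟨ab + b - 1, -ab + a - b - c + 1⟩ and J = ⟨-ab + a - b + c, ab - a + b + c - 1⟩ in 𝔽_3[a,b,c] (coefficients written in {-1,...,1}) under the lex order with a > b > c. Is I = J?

No, the ideals differ.

Equality of ideals is decidable: compute both reduced Gröbner bases (unique for the ordering) and check whether they agree.
Buchberger on the first generating set:
f_1 = ab + b - 1, LT = ab.
f_2 = -ab + a - b - c + 1, LT = ab.

S(f_1,f_2): lcm = ab. S = a - c.
  leading term a: no divisor's leading term divides it; move a to the remainder.
  leading term c: no divisor's leading term divides it; move -c to the remainder.
  remainder a - c ≠ 0; add g_3 = a - c to the basis.

S(f_1,g_3): lcm = ab. S = bc + b - 1.
  leading term bc: no divisor's leading term divides it; move bc to the remainder.
  leading term b: no divisor's leading term divides it; move b to the remainder.
  leading term 1: no divisor's leading term divides it; move -1 to the remainder.
  remainder bc + b - 1 ≠ 0; add g_4 = bc + b - 1 to the basis.

The other S-polynomials (S(f_2,g_3), S(f_1,g_4), S(f_2,g_4), S(g_3,g_4)) all reduce to 0 modulo the current basis, so we have a Gröbner basis.
Inter-reduce: drop elements whose leading term is divisible by another's, tail-reduce, and make monic.
Reduced Gröbner basis: {a - c, bc + b - 1}.

Buchberger on the second generating set:
h_1 = -ab + a - b + c, LT = ab.
h_2 = ab - a + b + c - 1, LT = ab.

S(h_1,h_2): lcm = ab. S = c + 1.
  leading term c: no divisor's leading term divides it; move c to the remainder.
  leading term 1: no divisor's leading term divides it; move 1 to the remainder.
  remainder c + 1 ≠ 0; add k_3 = c + 1 to the basis.

The other S-polynomials (S(h_1,k_3), S(h_2,k_3)) all reduce to 0 modulo the current basis, so we have a Gröbner basis.
Inter-reduce: drop elements whose leading term is divisible by another's, tail-reduce, and make monic.
Reduced Gröbner basis: {ab - a + b + 1, c + 1}.

The bases are distinct; the ideals are different.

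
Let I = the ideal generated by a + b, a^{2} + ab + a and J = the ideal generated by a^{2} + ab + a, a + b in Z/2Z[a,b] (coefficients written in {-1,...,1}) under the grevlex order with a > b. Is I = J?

Since reduced Gröbner bases are canonical representatives of ideals under a given ordering, it suffices to compute and compare them.
Buchberger on the first generating set:
f_1 = a + b, LT = a.
f_2 = a^{2} + ab + a, LT = a^{2}.

S(f_1,f_2): lcm = a^{2}. S = a.
  leading term a: subtract (1)·f_1 from a → b
  leading term b: no divisor's leading term divides it; move b to the remainder.
  remainder b ≠ 0; add g_3 = b to the basis.

The other S-polynomials (S(f_1,g_3), S(f_2,g_3)) all reduce to 0 modulo the current basis, so we have a Gröbner basis.
Inter-reduce: drop elements whose leading term is divisible by another's, tail-reduce, and make monic.
Reduced Gröbner basis: {a, b}.

Buchberger on the second generating set:
h_1 = a^{2} + ab + a, LT = a^{2}.
h_2 = a + b, LT = a.

S(h_1,h_2): lcm = a^{2}. S = a.
  leading term a: subtract (1)·h_2 from a → b
  leading term b: no divisor's leading term divides it; move b to the remainder.
  remainder b ≠ 0; add k_3 = b to the basis.

The other S-polynomials (S(h_1,k_3), S(h_2,k_3)) all reduce to 0 modulo the current basis, so we have a Gröbner basis.
Inter-reduce: drop elements whose leading term is divisible by another's, tail-reduce, and make monic.
Reduced Gröbner basis: {a, b}.

The two bases agree; hence the ideals are identical.
The choice of monomial ordering does not affect the verdict — as long as both bases are computed under the same ordering, their equality decides ideal equality.

Yes, the ideals are equal.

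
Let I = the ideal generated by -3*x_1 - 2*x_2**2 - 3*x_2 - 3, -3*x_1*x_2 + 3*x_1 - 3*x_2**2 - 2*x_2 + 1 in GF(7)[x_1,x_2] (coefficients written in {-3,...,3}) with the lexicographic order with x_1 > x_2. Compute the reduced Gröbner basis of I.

f_1 = -3*x_1 - 2*x_2**2 - 3*x_2 - 3, LT = x_1.
f_2 = -3*x_1*x_2 + 3*x_1 - 3*x_2**2 - 2*x_2 + 1, LT = x_1*x_2.

S(f_1,f_2): lcm = x_1*x_2. S = x_1 + 3*x_2**3 - 2*x_2 - 2.
  leading term x_1: subtract (2)·f_1 from x_1 + 3*x_2**3 - 2*x_2 - 2 → 3*x_2**3 - 3*x_2**2 - 3*x_2 - 3
  leading term x_2**3: no divisor's leading term divides it; move 3*x_2**3 to the remainder.
  leading term x_2**2: no divisor's leading term divides it; move -3*x_2**2 to the remainder.
  leading term x_2: no divisor's leading term divides it; move -3*x_2 to the remainder.
  leading term 1: no divisor's leading term divides it; move -3 to the remainder.
  remainder 3*x_2**3 - 3*x_2**2 - 3*x_2 - 3 ≠ 0; add g_3 = 3*x_2**3 - 3*x_2**2 - 3*x_2 - 3 to the basis.

S(f_1,g_3): leading monomials are coprime, so the S-polynomial reduces to 0 (Buchberger's first criterion).
S(f_2,g_3): lcm = x_1*x_2**3. S = x_1*x_2 + x_1 + x_2**4 + 3*x_2**3 + 2*x_2**2.
  leading term x_1*x_2: subtract (2*x_2)·f_1 from x_1*x_2 + x_1 + x_2**4 + 3*x_2**3 + 2*x_2**2 → x_1 + x_2**4 + x_2**2 - x_2
  leading term x_1: subtract (2)·f_1 from x_1 + x_2**4 + x_2**2 - x_2 → x_2**4 - 2*x_2**2 - 2*x_2 - 1
  leading term x_2**4: subtract (-2*x_2)·g_3 from x_2**4 - 2*x_2**2 - 2*x_2 - 1 → x_2**3 - x_2**2 - x_2 - 1
  leading term x_2**3: subtract (-2)·g_3 from x_2**3 - x_2**2 - x_2 - 1 → 0
  remainder 0.

Every S-polynomial of the final basis reduces to 0, so we have a Gröbner basis.
Inter-reduce: drop elements whose leading term is divisible by another's, tail-reduce, and make monic.

G = {x_1 + 3*x_2**2 + x_2 + 1, x_2**3 - x_2**2 - x_2 - 1}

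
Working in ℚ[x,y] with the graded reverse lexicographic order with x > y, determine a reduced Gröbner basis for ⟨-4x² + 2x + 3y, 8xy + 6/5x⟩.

f_1 = -4x² + 2x + 3y, LT = x².
f_2 = 8xy + 6/5x, LT = xy.

S(f_1,f_2): lcm = x²y. S = -3/20x² - ½xy - ¾y².
  leading term x²: subtract (3/80)·f_1 from -3/20x² - ½xy - ¾y² → -½xy - ¾y² - 3/40x - 9/80y
  leading term xy: subtract (-1/16)·f_2 from -½xy - ¾y² - 3/40x - 9/80y → -¾y² - 9/80y
  leading term y²: no divisor's leading term divides it; move -¾y² to the remainder.
  leading term y: no divisor's leading term divides it; move -9/80y to the remainder.
  remainder -¾y² - 9/80y ≠ 0; add g_3 = -¾y² - 9/80y to the basis.

S(f_1,g_3): leading monomials are coprime, so the S-polynomial reduces to 0 (Buchberger's first criterion).
S(f_2,g_3): lcm = xy². S = 0.
  remainder 0.

Every S-polynomial of the final basis reduces to 0, so we have a Gröbner basis.

G = {x² - ½x - ¾y, xy + 3/20x, y² + 3/20y}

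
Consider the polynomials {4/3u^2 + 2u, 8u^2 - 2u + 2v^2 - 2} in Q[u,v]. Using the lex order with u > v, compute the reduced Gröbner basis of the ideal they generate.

f_1 = 4/3u^2 + 2u, LT = u^2.
f_2 = 8u^2 - 2u + 2v^2 - 2, LT = u^2.

S(f_1,f_2): lcm = u^2. S = 7/4u - 1/4v^2 + 1/4.
  reduce S modulo (f_1, f_2):
  remainder 7/4u - 1/4v^2 + 1/4 ≠ 0; add g_3 = 7/4u - 1/4v^2 + 1/4 to the basis.

S(f_1,g_3): lcm = u^2. S = 1/7uv^2 + 19/14u.
  reduce S modulo (f_1, f_2, g_3):
  remainder 1/49v^4 + 17/98v^2 - 19/98 ≠ 0; add g_4 = 1/49v^4 + 17/98v^2 - 19/98 to the basis.

The other S-polynomials (S(f_2,g_3), S(f_1,g_4), S(f_2,g_4), S(g_3,g_4)) all reduce to 0 modulo the current basis, so we have a Gröbner basis.
Inter-reduce: drop elements whose leading term is divisible by another's, tail-reduce, and make monic.

G = {u - 1/7v^2 + 1/7, v^4 + 17/2v^2 - 19/2}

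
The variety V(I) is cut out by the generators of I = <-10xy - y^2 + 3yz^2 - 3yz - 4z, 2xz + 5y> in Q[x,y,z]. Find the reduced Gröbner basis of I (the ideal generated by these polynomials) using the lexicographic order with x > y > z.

G = {xy + 1/10y^2 - 3/10yz^2 + 3/10yz + 2/5z, xz + 5/2y, y^2z - 25y^2 - 3yz^3 + 3yz^2 + 4z^2}

f_1 = -10xy - y^2 + 3yz^2 - 3yz - 4z, LT = xy.
f_2 = 2xz + 5y, LT = xz.

S(f_1,f_2): lcm = xyz. S = 1/10y^2z - 5/2y^2 - 3/10yz^3 + 3/10yz^2 + 2/5z^2.
  leading term y^2z: no divisor's leading term divides it; move 1/10y^2z to the remainder.
  leading term y^2: no divisor's leading term divides it; move -5/2y^2 to the remainder.
  leading term yz^3: no divisor's leading term divides it; move -3/10yz^3 to the remainder.
  leading term yz^2: no divisor's leading term divides it; move 3/10yz^2 to the remainder.
  leading term z^2: no divisor's leading term divides it; move 2/5z^2 to the remainder.
  remainder 1/10y^2z - 5/2y^2 - 3/10yz^3 + 3/10yz^2 + 2/5z^2 ≠ 0; add g_3 = 1/10y^2z - 5/2y^2 - 3/10yz^3 + 3/10yz^2 + 2/5z^2 to the basis.

The other S-polynomials (S(f_1,g_3), S(f_2,g_3)) all reduce to 0 modulo the current basis, so we have a Gröbner basis.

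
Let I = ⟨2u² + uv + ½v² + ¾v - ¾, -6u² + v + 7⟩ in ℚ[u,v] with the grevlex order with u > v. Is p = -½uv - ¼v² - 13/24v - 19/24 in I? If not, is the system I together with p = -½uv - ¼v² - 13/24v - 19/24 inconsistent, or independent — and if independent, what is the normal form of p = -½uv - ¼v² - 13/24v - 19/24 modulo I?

First compute the reduced Gröbner basis of I by Buchberger's algorithm.
f_1 = 2u² + uv + ½v² + ¾v - ¾, LT = u².
f_2 = -6u² + v + 7, LT = u².

S(f_1,f_2): lcm = u². S = ½uv + ¼v² + 13/24v + 19/24.
  leading term uv: no divisor's leading term divides it; move ½uv to the remainder.
  leading term v²: no divisor's leading term divides it; move ¼v² to the remainder.
  leading term v: no divisor's leading term divides it; move 13/24v to the remainder.
  leading term 1: no divisor's leading term divides it; move 19/24 to the remainder.
  remainder ½uv + ¼v² + 13/24v + 19/24 ≠ 0; add h_3 = ½uv + ¼v² + 13/24v + 19/24 to the basis.

S(f_1,h_3): lcm = u²v. S = ¼v³ - 13/12uv + ⅜v² - 19/12u - ⅜v.
  leading term v³: no divisor's leading term divides it; move ¼v³ to the remainder.
  leading term uv: subtract (-13/6)·h_3 from -13/12uv + ⅜v² - 19/12u - ⅜v → 11/12v² - 19/12u + 115/144v + 247/144
  leading term v²: no divisor's leading term divides it; move 11/12v² to the remainder.
  leading term u: no divisor's leading term divides it; move -19/12u to the remainder.
  leading term v: no divisor's leading term divides it; move 115/144v to the remainder.
  leading term 1: no divisor's leading term divides it; move 247/144 to the remainder.
  remainder ¼v³ + 11/12v² - 19/12u + 115/144v + 247/144 ≠ 0; add h_4 = ¼v³ + 11/12v² - 19/12u + 115/144v + 247/144 to the basis.

S(f_2,h_3): lcm = u²v. S = -½uv² - 13/12uv - ⅙v² - 19/12u - 7/6v.
  leading term uv²: subtract (-v)·h_3 from -½uv² - 13/12uv - ⅙v² - 19/12u - 7/6v → ¼v³ - 13/12uv + ⅜v² - 19/12u - ⅜v
  leading term v³: subtract (1)·h_4 from ¼v³ - 13/12uv + ⅜v² - 19/12u - ⅜v → -13/12uv - 13/24v² - 169/144v - 247/144
  leading term uv: subtract (-13/6)·h_3 from -13/12uv - 13/24v² - 169/144v - 247/144 → 0
  remainder 0.

S(f_1,h_4): leading monomials are coprime, so the S-polynomial reduces to 0 (Buchberger's first criterion).
S(f_2,h_4): leading monomials are coprime, so the S-polynomial reduces to 0 (Buchberger's first criterion).
S(h_3,h_4): lcm = uv³. S = ½v⁴ - 11/3uv² + 13/12v³ + 19/3u² - 115/36uv + 19/12v² - 247/36u.
  leading term v⁴: subtract (2v)·h_4 from ½v⁴ - 11/3uv² + 13/12v³ + 19/3u² - 115/36uv + 19/12v² - 247/36u → -11/3uv² - ¾v³ + 19/3u² - 1/36uv - 1/72v² - 247/36u - 247/72v
  leading term uv²: subtract (-22/3v)·h_3 from -11/3uv² - ¾v³ + 19/3u² - 1/36uv - 1/72v² - 247/36u - 247/72v → 13/12v³ + 19/3u² - 1/36uv + 95/24v² - 247/36u + 19/8v
  leading term v³: subtract (13/3)·h_4 from 13/12v³ + 19/3u² - 1/36uv + 95/24v² - 247/36u + 19/8v → 19/3u² - 1/36uv - 1/72v² - 469/432v - 3211/432
  leading term u²: subtract (19/6)·f_1 from 19/3u² - 1/36uv - 1/72v² - 469/432v - 3211/432 → -115/36uv - 115/72v² - 1495/432v - 2185/432
  leading term uv: subtract (-115/18)·h_3 from -115/36uv - 115/72v² - 1495/432v - 2185/432 → 0
  remainder 0.

Every S-polynomial of the final basis reduces to 0, so we have a Gröbner basis.
Inter-reduce: drop elements whose leading term is divisible by another's, tail-reduce, and make monic.
Reduced Gröbner basis: {v³ + 11/3v² - 19/3u + 115/36v + 247/36, u² - ⅙v - 7/6, uv + ½v² + 13/12v + 19/12}.
Label its elements g_1 = v³ + 11/3v² - 19/3u + 115/36v + 247/36, g_2 = u² - ⅙v - 7/6, g_3 = uv + ½v² + 13/12v + 19/12.

Reduce p = -½uv - ¼v² - 13/24v - 19/24 modulo G:
  leading term uv: subtract (-½)·g_3 from -½uv - ¼v² - 13/24v - 19/24 → 0
  normal form = 0.
Since the normal form is 0, p ∈ I.

-½uv - ¼v² - 13/24v - 19/24 lies in I (it reduces to 0).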